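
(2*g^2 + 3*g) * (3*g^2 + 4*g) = 6*g^4 + 17*g^3 + 12*g^2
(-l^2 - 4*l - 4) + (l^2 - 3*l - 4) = -7*l - 8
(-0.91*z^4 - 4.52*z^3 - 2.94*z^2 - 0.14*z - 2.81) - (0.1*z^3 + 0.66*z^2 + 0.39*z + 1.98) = -0.91*z^4 - 4.62*z^3 - 3.6*z^2 - 0.53*z - 4.79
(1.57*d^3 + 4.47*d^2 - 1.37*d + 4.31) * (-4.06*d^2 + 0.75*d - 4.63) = -6.3742*d^5 - 16.9707*d^4 + 1.6456*d^3 - 39.2222*d^2 + 9.5756*d - 19.9553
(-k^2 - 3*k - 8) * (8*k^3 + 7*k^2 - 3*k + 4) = -8*k^5 - 31*k^4 - 82*k^3 - 51*k^2 + 12*k - 32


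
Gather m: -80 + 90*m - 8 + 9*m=99*m - 88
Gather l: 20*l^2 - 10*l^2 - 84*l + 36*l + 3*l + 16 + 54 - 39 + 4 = 10*l^2 - 45*l + 35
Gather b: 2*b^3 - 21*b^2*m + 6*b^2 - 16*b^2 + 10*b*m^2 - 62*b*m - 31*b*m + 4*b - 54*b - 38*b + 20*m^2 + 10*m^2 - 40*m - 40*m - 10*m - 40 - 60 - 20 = 2*b^3 + b^2*(-21*m - 10) + b*(10*m^2 - 93*m - 88) + 30*m^2 - 90*m - 120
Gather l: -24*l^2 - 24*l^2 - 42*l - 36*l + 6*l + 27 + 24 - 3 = -48*l^2 - 72*l + 48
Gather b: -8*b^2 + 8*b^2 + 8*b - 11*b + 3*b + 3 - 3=0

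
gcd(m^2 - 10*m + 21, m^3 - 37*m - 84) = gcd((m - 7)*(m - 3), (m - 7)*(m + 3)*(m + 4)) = m - 7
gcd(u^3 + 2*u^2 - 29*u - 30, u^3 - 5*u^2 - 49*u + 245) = u - 5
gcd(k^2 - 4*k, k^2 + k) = k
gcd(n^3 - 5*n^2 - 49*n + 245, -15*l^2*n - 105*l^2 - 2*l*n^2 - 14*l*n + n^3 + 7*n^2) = n + 7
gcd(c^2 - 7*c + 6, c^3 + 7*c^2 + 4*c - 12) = c - 1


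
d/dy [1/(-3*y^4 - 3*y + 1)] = 3*(4*y^3 + 1)/(3*y^4 + 3*y - 1)^2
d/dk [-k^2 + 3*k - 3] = 3 - 2*k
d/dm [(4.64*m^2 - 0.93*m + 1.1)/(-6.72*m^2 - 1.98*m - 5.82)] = (-15.4368*m^2 - 39.2256*m + 7.5906)/(45.1584*m^4 + 26.6112*m^3 + 82.1412*m^2 + 23.0472*m + 33.8724)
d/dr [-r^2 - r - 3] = -2*r - 1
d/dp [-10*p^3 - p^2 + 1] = 2*p*(-15*p - 1)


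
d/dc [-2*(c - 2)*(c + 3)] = -4*c - 2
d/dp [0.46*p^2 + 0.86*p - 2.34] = 0.92*p + 0.86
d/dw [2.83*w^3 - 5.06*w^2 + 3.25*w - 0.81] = 8.49*w^2 - 10.12*w + 3.25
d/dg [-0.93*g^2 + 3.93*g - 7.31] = 3.93 - 1.86*g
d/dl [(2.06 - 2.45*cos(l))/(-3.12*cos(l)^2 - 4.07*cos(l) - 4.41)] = (7.644*cos(l)^2 - 12.8544*cos(l) - 19.1887)*sin(l)/(9.7344*cos(l)^4 + 25.3968*cos(l)^3 + 44.0833*cos(l)^2 + 35.8974*cos(l) + 19.4481)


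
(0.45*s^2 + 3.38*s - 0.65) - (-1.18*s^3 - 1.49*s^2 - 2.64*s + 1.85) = 1.18*s^3 + 1.94*s^2 + 6.02*s - 2.5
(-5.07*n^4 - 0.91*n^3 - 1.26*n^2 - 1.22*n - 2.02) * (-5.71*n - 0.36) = 28.9497*n^5 + 7.0213*n^4 + 7.5222*n^3 + 7.4198*n^2 + 11.9734*n + 0.7272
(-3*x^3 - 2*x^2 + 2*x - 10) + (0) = -3*x^3 - 2*x^2 + 2*x - 10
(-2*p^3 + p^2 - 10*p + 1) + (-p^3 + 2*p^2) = -3*p^3 + 3*p^2 - 10*p + 1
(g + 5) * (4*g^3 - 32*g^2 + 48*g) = 4*g^4 - 12*g^3 - 112*g^2 + 240*g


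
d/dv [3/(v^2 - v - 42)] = 3*(1 - 2*v)/(-v^2 + v + 42)^2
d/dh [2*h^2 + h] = 4*h + 1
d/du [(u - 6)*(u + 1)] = 2*u - 5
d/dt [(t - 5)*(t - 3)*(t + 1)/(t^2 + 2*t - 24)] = (t^4 + 4*t^3 - 93*t^2 + 306*t - 198)/(t^4 + 4*t^3 - 44*t^2 - 96*t + 576)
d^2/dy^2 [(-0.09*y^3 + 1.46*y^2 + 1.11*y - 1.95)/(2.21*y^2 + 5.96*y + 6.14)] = (4.44089209850063e-16*y^5 - 31.569766*y^3 - 195.77289*y^2 - 264.837708*y - 56.770316)/(10.793861*y^6 + 87.327708*y^5 + 325.47333*y^4 + 696.95048*y^3 + 904.25622*y^2 + 674.068848*y + 231.475544)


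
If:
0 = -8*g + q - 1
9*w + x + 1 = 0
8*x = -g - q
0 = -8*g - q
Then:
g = -1/16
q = 1/2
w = -121/1152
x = -7/128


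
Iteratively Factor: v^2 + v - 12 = (v + 4)*(v - 3)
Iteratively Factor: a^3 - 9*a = (a)*(a^2 - 9) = a*(a + 3)*(a - 3)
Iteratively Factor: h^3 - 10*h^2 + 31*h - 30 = (h - 3)*(h^2 - 7*h + 10) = (h - 3)*(h - 2)*(h - 5)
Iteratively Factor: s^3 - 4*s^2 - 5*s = (s + 1)*(s^2 - 5*s) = (s - 5)*(s + 1)*(s)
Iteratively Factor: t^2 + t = (t)*(t + 1)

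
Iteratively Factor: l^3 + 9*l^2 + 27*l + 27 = (l + 3)*(l^2 + 6*l + 9) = (l + 3)^2*(l + 3)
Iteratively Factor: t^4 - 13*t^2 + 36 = (t - 2)*(t^3 + 2*t^2 - 9*t - 18) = (t - 2)*(t + 3)*(t^2 - t - 6) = (t - 2)*(t + 2)*(t + 3)*(t - 3)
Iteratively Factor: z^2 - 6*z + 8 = (z - 2)*(z - 4)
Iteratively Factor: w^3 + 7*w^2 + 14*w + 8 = (w + 2)*(w^2 + 5*w + 4) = (w + 2)*(w + 4)*(w + 1)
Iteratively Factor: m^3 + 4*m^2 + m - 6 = (m - 1)*(m^2 + 5*m + 6) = (m - 1)*(m + 3)*(m + 2)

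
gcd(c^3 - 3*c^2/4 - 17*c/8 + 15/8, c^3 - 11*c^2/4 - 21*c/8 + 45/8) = c^2 + c/4 - 15/8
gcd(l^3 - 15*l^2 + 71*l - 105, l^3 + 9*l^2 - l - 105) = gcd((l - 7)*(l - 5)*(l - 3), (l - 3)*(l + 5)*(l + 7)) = l - 3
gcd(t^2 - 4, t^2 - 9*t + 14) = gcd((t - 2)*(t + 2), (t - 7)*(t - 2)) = t - 2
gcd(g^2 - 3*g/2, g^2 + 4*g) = g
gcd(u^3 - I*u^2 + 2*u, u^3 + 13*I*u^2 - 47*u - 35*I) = u + I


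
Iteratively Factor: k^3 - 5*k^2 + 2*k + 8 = (k - 2)*(k^2 - 3*k - 4) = (k - 2)*(k + 1)*(k - 4)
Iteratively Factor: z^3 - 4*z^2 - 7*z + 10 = (z - 1)*(z^2 - 3*z - 10) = (z - 5)*(z - 1)*(z + 2)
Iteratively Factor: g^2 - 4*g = (g - 4)*(g)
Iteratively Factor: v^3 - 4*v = (v)*(v^2 - 4) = v*(v + 2)*(v - 2)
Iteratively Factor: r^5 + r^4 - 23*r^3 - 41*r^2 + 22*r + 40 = (r + 1)*(r^4 - 23*r^2 - 18*r + 40) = (r - 5)*(r + 1)*(r^3 + 5*r^2 + 2*r - 8) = (r - 5)*(r - 1)*(r + 1)*(r^2 + 6*r + 8) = (r - 5)*(r - 1)*(r + 1)*(r + 4)*(r + 2)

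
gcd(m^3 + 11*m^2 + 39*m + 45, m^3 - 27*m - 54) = m^2 + 6*m + 9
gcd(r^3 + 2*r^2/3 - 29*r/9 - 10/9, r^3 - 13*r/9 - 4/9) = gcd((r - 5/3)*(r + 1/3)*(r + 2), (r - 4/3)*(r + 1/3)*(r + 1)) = r + 1/3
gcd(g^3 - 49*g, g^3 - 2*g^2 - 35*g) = g^2 - 7*g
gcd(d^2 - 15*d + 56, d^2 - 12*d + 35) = d - 7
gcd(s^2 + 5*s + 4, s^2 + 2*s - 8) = s + 4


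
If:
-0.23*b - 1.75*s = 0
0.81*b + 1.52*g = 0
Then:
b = -7.60869565217391*s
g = 4.05463386727689*s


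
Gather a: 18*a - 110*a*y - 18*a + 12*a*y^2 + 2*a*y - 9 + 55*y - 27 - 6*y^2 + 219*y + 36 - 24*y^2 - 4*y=a*(12*y^2 - 108*y) - 30*y^2 + 270*y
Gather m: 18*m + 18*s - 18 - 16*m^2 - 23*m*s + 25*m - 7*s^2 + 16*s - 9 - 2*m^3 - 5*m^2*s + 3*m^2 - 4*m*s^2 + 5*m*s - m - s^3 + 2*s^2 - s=-2*m^3 + m^2*(-5*s - 13) + m*(-4*s^2 - 18*s + 42) - s^3 - 5*s^2 + 33*s - 27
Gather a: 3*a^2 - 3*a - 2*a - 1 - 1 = 3*a^2 - 5*a - 2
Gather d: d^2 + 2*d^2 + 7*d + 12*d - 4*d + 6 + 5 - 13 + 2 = 3*d^2 + 15*d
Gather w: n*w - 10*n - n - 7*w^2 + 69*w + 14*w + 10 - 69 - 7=-11*n - 7*w^2 + w*(n + 83) - 66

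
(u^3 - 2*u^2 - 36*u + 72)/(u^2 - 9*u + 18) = (u^2 + 4*u - 12)/(u - 3)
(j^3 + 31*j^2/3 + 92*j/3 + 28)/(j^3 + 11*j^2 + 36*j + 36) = (j + 7/3)/(j + 3)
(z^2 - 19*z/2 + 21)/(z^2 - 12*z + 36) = (z - 7/2)/(z - 6)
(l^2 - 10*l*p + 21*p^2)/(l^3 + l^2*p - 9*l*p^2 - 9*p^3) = (l - 7*p)/(l^2 + 4*l*p + 3*p^2)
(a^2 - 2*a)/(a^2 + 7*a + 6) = a*(a - 2)/(a^2 + 7*a + 6)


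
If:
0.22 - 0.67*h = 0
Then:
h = 0.33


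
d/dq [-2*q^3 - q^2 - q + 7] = -6*q^2 - 2*q - 1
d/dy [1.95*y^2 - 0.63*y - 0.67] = 3.9*y - 0.63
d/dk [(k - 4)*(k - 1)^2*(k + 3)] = 4*k^3 - 9*k^2 - 18*k + 23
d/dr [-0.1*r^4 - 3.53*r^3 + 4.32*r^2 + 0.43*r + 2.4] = -0.4*r^3 - 10.59*r^2 + 8.64*r + 0.43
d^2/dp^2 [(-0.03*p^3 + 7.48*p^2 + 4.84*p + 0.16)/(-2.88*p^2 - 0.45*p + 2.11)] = (-4.44089209850063e-16*p^5 + 1.13686837721616e-13*p^4 - 60.524874*p^3 - 280.860318*p^2 - 176.913054*p - 77.803952)/(23.887872*p^6 + 11.19744*p^5 - 50.753952*p^4 - 16.316235*p^3 + 37.184319*p^2 + 6.010335*p - 9.393931)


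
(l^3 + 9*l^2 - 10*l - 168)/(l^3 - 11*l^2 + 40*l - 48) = (l^2 + 13*l + 42)/(l^2 - 7*l + 12)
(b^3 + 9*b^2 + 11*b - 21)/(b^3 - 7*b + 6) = (b + 7)/(b - 2)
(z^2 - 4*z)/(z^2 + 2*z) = (z - 4)/(z + 2)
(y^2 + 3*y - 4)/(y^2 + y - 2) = (y + 4)/(y + 2)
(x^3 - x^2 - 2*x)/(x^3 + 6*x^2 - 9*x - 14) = x/(x + 7)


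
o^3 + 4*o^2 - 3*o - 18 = (o - 2)*(o + 3)^2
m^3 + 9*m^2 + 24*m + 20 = (m + 2)^2*(m + 5)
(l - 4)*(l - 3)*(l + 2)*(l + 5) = l^4 - 27*l^2 + 14*l + 120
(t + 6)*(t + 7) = t^2 + 13*t + 42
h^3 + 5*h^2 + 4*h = h*(h + 1)*(h + 4)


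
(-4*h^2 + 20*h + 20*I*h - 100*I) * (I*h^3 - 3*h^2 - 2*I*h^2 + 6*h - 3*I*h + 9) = -4*I*h^5 - 8*h^4 + 28*I*h^4 + 56*h^3 - 88*I*h^3 - 56*h^2 + 360*I*h^2 - 120*h - 420*I*h - 900*I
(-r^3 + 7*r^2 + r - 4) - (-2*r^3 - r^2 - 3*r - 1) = r^3 + 8*r^2 + 4*r - 3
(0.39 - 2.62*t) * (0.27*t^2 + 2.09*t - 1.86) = -0.7074*t^3 - 5.3705*t^2 + 5.6883*t - 0.7254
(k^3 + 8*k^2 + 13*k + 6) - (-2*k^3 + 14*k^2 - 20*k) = 3*k^3 - 6*k^2 + 33*k + 6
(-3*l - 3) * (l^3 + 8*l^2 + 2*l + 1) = -3*l^4 - 27*l^3 - 30*l^2 - 9*l - 3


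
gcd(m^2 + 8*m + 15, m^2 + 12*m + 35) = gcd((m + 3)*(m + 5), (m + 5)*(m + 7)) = m + 5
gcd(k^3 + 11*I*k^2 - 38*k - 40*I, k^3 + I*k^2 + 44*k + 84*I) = k + 2*I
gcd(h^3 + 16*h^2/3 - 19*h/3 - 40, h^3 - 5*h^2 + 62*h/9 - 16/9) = h - 8/3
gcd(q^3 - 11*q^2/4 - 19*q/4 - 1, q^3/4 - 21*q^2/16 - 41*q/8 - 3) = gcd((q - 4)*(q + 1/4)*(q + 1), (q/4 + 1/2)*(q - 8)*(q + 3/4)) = 1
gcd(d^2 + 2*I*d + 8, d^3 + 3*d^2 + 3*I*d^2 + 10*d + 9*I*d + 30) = d - 2*I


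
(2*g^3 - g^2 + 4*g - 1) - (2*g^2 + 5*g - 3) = 2*g^3 - 3*g^2 - g + 2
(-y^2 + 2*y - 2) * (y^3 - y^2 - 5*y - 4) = -y^5 + 3*y^4 + y^3 - 4*y^2 + 2*y + 8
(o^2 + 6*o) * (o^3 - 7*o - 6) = o^5 + 6*o^4 - 7*o^3 - 48*o^2 - 36*o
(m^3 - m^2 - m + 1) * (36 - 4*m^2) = -4*m^5 + 4*m^4 + 40*m^3 - 40*m^2 - 36*m + 36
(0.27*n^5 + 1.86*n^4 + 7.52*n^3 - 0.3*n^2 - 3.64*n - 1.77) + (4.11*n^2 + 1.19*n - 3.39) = 0.27*n^5 + 1.86*n^4 + 7.52*n^3 + 3.81*n^2 - 2.45*n - 5.16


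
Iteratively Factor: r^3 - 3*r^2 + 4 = (r - 2)*(r^2 - r - 2) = (r - 2)*(r + 1)*(r - 2)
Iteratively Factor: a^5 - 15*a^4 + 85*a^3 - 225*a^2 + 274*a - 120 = (a - 2)*(a^4 - 13*a^3 + 59*a^2 - 107*a + 60) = (a - 2)*(a - 1)*(a^3 - 12*a^2 + 47*a - 60) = (a - 5)*(a - 2)*(a - 1)*(a^2 - 7*a + 12) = (a - 5)*(a - 4)*(a - 2)*(a - 1)*(a - 3)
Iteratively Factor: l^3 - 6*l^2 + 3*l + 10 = (l + 1)*(l^2 - 7*l + 10) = (l - 5)*(l + 1)*(l - 2)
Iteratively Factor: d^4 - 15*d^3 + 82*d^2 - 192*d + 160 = (d - 2)*(d^3 - 13*d^2 + 56*d - 80) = (d - 4)*(d - 2)*(d^2 - 9*d + 20) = (d - 5)*(d - 4)*(d - 2)*(d - 4)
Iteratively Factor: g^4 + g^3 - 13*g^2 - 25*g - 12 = (g + 3)*(g^3 - 2*g^2 - 7*g - 4) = (g + 1)*(g + 3)*(g^2 - 3*g - 4) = (g - 4)*(g + 1)*(g + 3)*(g + 1)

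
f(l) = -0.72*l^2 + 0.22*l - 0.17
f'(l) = 0.22 - 1.44*l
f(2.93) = -5.71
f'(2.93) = -4.00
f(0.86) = -0.51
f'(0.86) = -1.02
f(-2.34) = -4.63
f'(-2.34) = 3.59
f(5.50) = -20.74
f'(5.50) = -7.70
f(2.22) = -3.23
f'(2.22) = -2.98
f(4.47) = -13.57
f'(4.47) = -6.22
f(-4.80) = -17.81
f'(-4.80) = 7.13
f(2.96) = -5.83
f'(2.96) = -4.04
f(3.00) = -5.99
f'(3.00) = -4.10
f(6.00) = -24.77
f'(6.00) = -8.42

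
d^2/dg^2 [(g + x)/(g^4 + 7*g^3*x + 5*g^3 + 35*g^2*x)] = 2*((g + x)*(4*g^2 + 21*g*x + 15*g + 70*x)^2 - (g^2 + 7*g*x + 5*g + 35*x)*(4*g^3 + 21*g^2*x + 15*g^2 + 70*g*x + (g + x)*(6*g^2 + 21*g*x + 15*g + 35*x)))/(g^4*(g^2 + 7*g*x + 5*g + 35*x)^3)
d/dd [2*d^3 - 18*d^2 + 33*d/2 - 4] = 6*d^2 - 36*d + 33/2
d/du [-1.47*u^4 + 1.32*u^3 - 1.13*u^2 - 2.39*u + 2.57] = -5.88*u^3 + 3.96*u^2 - 2.26*u - 2.39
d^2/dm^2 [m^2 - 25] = 2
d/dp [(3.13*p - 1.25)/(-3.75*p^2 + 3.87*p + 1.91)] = (11.7375*p^2 - 9.375*p + 10.8158)/(14.0625*p^4 - 29.025*p^3 + 0.651900000000001*p^2 + 14.7834*p + 3.6481)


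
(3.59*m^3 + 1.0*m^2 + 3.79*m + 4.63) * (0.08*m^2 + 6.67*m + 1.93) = 0.2872*m^5 + 24.0253*m^4 + 13.9019*m^3 + 27.5797*m^2 + 38.1968*m + 8.9359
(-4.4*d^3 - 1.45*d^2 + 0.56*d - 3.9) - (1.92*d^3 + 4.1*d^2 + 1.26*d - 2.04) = -6.32*d^3 - 5.55*d^2 - 0.7*d - 1.86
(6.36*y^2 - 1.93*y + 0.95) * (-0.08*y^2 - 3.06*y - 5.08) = -0.5088*y^4 - 19.3072*y^3 - 26.479*y^2 + 6.8974*y - 4.826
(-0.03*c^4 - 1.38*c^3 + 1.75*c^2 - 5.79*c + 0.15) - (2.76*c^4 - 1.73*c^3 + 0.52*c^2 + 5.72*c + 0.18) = -2.79*c^4 + 0.35*c^3 + 1.23*c^2 - 11.51*c - 0.03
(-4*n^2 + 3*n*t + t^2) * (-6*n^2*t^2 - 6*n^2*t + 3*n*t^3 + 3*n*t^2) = 24*n^4*t^2 + 24*n^4*t - 30*n^3*t^3 - 30*n^3*t^2 + 3*n^2*t^4 + 3*n^2*t^3 + 3*n*t^5 + 3*n*t^4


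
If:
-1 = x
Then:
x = -1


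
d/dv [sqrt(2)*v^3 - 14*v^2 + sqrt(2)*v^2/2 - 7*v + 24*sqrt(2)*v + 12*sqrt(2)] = 3*sqrt(2)*v^2 - 28*v + sqrt(2)*v - 7 + 24*sqrt(2)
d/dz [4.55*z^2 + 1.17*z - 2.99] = 9.1*z + 1.17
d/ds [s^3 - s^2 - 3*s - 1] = 3*s^2 - 2*s - 3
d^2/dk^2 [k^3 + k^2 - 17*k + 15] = 6*k + 2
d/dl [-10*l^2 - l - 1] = -20*l - 1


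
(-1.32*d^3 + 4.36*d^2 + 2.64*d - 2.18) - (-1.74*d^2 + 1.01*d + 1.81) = -1.32*d^3 + 6.1*d^2 + 1.63*d - 3.99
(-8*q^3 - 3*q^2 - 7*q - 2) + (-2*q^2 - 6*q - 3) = -8*q^3 - 5*q^2 - 13*q - 5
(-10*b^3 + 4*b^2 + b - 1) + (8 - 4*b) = -10*b^3 + 4*b^2 - 3*b + 7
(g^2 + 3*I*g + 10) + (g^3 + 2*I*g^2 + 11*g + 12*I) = g^3 + g^2 + 2*I*g^2 + 11*g + 3*I*g + 10 + 12*I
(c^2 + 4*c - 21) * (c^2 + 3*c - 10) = c^4 + 7*c^3 - 19*c^2 - 103*c + 210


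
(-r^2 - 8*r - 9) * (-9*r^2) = 9*r^4 + 72*r^3 + 81*r^2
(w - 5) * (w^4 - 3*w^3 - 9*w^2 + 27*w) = w^5 - 8*w^4 + 6*w^3 + 72*w^2 - 135*w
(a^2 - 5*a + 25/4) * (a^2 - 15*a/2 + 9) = a^4 - 25*a^3/2 + 211*a^2/4 - 735*a/8 + 225/4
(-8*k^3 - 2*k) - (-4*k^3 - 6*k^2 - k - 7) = -4*k^3 + 6*k^2 - k + 7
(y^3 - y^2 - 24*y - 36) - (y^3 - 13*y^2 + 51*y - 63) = 12*y^2 - 75*y + 27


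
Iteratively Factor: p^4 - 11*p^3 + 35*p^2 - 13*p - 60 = (p + 1)*(p^3 - 12*p^2 + 47*p - 60) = (p - 5)*(p + 1)*(p^2 - 7*p + 12) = (p - 5)*(p - 4)*(p + 1)*(p - 3)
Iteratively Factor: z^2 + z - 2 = (z - 1)*(z + 2)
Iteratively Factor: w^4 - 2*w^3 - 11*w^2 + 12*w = (w + 3)*(w^3 - 5*w^2 + 4*w) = w*(w + 3)*(w^2 - 5*w + 4) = w*(w - 1)*(w + 3)*(w - 4)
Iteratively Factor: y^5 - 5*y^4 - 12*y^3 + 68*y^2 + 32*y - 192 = (y - 4)*(y^4 - y^3 - 16*y^2 + 4*y + 48) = (y - 4)*(y + 2)*(y^3 - 3*y^2 - 10*y + 24) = (y - 4)^2*(y + 2)*(y^2 + y - 6) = (y - 4)^2*(y + 2)*(y + 3)*(y - 2)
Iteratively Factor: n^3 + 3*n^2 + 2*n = (n + 2)*(n^2 + n) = (n + 1)*(n + 2)*(n)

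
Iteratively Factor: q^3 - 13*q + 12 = (q + 4)*(q^2 - 4*q + 3) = (q - 1)*(q + 4)*(q - 3)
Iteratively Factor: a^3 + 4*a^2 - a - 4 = (a + 4)*(a^2 - 1) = (a + 1)*(a + 4)*(a - 1)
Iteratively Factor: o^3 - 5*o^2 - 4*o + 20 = (o + 2)*(o^2 - 7*o + 10) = (o - 5)*(o + 2)*(o - 2)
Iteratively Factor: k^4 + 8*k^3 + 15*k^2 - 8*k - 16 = (k + 4)*(k^3 + 4*k^2 - k - 4) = (k + 1)*(k + 4)*(k^2 + 3*k - 4) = (k - 1)*(k + 1)*(k + 4)*(k + 4)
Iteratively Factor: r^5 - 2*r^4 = (r)*(r^4 - 2*r^3) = r^2*(r^3 - 2*r^2) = r^3*(r^2 - 2*r) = r^4*(r - 2)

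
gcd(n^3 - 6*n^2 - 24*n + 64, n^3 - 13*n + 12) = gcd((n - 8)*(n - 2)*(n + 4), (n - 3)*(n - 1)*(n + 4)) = n + 4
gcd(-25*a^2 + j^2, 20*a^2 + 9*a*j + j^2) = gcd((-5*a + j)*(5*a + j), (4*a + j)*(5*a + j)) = 5*a + j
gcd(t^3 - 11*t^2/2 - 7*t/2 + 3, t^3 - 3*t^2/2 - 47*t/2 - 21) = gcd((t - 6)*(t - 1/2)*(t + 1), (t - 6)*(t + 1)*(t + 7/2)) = t^2 - 5*t - 6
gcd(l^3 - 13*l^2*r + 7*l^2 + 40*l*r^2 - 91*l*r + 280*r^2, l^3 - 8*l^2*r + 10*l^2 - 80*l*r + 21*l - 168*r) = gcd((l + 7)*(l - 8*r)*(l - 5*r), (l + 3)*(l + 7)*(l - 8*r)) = -l^2 + 8*l*r - 7*l + 56*r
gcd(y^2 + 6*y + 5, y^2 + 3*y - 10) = y + 5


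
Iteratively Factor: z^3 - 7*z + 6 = (z - 1)*(z^2 + z - 6) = (z - 1)*(z + 3)*(z - 2)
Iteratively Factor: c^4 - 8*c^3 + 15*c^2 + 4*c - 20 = (c + 1)*(c^3 - 9*c^2 + 24*c - 20) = (c - 2)*(c + 1)*(c^2 - 7*c + 10) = (c - 2)^2*(c + 1)*(c - 5)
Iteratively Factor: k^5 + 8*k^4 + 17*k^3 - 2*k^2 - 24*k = (k + 3)*(k^4 + 5*k^3 + 2*k^2 - 8*k) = (k + 2)*(k + 3)*(k^3 + 3*k^2 - 4*k) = (k + 2)*(k + 3)*(k + 4)*(k^2 - k) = k*(k + 2)*(k + 3)*(k + 4)*(k - 1)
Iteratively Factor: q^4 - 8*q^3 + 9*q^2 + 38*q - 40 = (q - 4)*(q^3 - 4*q^2 - 7*q + 10) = (q - 5)*(q - 4)*(q^2 + q - 2) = (q - 5)*(q - 4)*(q - 1)*(q + 2)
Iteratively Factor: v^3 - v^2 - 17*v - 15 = (v - 5)*(v^2 + 4*v + 3) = (v - 5)*(v + 3)*(v + 1)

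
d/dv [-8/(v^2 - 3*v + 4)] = 8*(2*v - 3)/(v^2 - 3*v + 4)^2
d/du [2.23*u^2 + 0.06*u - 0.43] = 4.46*u + 0.06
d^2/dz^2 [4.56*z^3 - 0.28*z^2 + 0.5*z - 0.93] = 27.36*z - 0.56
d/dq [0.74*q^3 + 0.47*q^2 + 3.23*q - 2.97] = 2.22*q^2 + 0.94*q + 3.23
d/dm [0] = 0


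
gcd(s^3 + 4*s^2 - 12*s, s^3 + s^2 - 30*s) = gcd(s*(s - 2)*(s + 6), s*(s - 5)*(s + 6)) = s^2 + 6*s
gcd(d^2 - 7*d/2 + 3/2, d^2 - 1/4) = d - 1/2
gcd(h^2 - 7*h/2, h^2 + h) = h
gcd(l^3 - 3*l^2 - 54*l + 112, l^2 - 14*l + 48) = l - 8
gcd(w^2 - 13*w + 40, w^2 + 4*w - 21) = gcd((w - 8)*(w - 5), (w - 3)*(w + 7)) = 1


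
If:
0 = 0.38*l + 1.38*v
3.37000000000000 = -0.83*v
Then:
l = 14.75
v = -4.06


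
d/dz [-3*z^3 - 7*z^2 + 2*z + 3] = -9*z^2 - 14*z + 2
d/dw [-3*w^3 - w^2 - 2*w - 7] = -9*w^2 - 2*w - 2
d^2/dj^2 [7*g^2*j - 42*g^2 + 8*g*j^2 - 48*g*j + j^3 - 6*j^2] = 16*g + 6*j - 12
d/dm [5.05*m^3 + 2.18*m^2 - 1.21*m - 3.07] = 15.15*m^2 + 4.36*m - 1.21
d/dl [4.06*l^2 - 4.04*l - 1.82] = 8.12*l - 4.04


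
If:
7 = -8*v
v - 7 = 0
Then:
No Solution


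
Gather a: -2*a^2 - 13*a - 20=-2*a^2 - 13*a - 20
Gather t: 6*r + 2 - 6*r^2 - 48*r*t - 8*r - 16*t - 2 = -6*r^2 - 2*r + t*(-48*r - 16)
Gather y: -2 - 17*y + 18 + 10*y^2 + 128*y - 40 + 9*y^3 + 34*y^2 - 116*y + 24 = 9*y^3 + 44*y^2 - 5*y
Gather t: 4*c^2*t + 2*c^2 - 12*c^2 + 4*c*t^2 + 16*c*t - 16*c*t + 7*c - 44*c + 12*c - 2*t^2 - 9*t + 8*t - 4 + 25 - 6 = -10*c^2 - 25*c + t^2*(4*c - 2) + t*(4*c^2 - 1) + 15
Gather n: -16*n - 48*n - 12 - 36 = -64*n - 48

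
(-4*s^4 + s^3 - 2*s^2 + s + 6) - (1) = -4*s^4 + s^3 - 2*s^2 + s + 5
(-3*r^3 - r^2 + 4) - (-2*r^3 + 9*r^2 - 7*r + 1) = -r^3 - 10*r^2 + 7*r + 3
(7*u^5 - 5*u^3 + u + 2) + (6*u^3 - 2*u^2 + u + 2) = 7*u^5 + u^3 - 2*u^2 + 2*u + 4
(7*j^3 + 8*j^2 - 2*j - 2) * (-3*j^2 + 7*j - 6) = -21*j^5 + 25*j^4 + 20*j^3 - 56*j^2 - 2*j + 12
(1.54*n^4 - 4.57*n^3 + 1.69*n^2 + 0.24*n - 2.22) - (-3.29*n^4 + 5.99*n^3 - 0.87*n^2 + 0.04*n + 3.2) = 4.83*n^4 - 10.56*n^3 + 2.56*n^2 + 0.2*n - 5.42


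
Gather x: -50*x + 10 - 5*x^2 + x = -5*x^2 - 49*x + 10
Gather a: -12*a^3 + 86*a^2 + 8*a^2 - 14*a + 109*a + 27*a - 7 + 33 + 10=-12*a^3 + 94*a^2 + 122*a + 36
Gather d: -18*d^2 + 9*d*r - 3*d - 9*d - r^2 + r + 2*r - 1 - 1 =-18*d^2 + d*(9*r - 12) - r^2 + 3*r - 2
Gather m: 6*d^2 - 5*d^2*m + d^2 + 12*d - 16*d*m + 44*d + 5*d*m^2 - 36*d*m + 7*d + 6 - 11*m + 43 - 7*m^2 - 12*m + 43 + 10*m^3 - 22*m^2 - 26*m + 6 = 7*d^2 + 63*d + 10*m^3 + m^2*(5*d - 29) + m*(-5*d^2 - 52*d - 49) + 98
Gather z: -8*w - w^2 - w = -w^2 - 9*w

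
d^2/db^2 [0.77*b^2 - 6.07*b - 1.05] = 1.54000000000000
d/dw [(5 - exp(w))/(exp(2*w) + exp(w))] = (exp(2*w) - 10*exp(w) - 5)*exp(-w)/(exp(2*w) + 2*exp(w) + 1)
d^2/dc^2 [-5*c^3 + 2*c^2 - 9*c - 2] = 4 - 30*c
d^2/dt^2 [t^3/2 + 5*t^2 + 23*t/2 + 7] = 3*t + 10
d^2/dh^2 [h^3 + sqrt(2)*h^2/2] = 6*h + sqrt(2)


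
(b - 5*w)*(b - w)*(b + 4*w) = b^3 - 2*b^2*w - 19*b*w^2 + 20*w^3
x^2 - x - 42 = (x - 7)*(x + 6)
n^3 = n^3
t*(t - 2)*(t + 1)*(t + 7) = t^4 + 6*t^3 - 9*t^2 - 14*t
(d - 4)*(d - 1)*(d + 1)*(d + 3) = d^4 - d^3 - 13*d^2 + d + 12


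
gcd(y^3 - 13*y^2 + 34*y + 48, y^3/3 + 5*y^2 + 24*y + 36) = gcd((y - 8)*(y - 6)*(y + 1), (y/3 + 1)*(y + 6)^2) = 1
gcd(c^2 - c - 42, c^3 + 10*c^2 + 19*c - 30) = c + 6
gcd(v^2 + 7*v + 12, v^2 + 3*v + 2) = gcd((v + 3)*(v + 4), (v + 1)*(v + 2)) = 1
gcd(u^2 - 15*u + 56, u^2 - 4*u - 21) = u - 7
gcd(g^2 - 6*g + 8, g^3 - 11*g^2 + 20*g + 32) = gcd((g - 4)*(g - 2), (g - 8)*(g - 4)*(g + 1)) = g - 4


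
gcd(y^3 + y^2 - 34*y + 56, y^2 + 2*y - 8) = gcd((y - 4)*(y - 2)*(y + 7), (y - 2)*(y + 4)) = y - 2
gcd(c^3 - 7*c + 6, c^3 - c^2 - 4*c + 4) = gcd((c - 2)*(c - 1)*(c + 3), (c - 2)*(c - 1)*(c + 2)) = c^2 - 3*c + 2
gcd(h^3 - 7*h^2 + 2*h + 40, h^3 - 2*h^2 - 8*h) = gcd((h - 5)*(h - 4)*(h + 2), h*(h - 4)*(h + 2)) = h^2 - 2*h - 8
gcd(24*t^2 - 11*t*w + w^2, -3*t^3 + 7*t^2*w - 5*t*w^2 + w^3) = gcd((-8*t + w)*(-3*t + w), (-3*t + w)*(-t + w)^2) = 3*t - w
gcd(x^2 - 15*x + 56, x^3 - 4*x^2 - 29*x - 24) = x - 8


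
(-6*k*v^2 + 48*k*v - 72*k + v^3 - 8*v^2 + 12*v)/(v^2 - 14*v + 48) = (-6*k*v + 12*k + v^2 - 2*v)/(v - 8)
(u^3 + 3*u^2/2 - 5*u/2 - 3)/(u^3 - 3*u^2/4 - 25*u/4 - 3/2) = 2*(2*u^2 - u - 3)/(4*u^2 - 11*u - 3)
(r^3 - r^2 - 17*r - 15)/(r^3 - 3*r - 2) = (r^2 - 2*r - 15)/(r^2 - r - 2)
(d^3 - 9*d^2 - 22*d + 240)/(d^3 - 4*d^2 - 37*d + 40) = (d - 6)/(d - 1)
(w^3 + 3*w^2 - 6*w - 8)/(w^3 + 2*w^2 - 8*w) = (w + 1)/w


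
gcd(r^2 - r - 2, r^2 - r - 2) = r^2 - r - 2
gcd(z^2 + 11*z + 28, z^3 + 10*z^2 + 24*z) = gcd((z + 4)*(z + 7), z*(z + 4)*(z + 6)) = z + 4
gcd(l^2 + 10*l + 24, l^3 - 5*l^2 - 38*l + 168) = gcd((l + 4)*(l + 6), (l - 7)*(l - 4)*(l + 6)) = l + 6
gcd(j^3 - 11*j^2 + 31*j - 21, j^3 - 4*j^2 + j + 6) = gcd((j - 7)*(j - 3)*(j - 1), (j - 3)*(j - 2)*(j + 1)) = j - 3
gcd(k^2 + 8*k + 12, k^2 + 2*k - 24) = k + 6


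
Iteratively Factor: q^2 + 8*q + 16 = (q + 4)*(q + 4)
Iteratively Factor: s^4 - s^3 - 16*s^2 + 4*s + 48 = (s - 2)*(s^3 + s^2 - 14*s - 24) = (s - 2)*(s + 2)*(s^2 - s - 12) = (s - 2)*(s + 2)*(s + 3)*(s - 4)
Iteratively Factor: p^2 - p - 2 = (p + 1)*(p - 2)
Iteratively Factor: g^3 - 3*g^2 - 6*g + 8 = (g - 1)*(g^2 - 2*g - 8) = (g - 4)*(g - 1)*(g + 2)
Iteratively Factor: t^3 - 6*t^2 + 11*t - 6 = (t - 2)*(t^2 - 4*t + 3) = (t - 3)*(t - 2)*(t - 1)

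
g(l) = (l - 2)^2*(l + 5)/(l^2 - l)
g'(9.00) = 1.15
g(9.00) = 9.53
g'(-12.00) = 1.10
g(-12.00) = -8.79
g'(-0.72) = 37.55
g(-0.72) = 25.57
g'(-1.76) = 6.67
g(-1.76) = 9.43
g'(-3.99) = 2.02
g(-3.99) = 1.82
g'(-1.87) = 5.99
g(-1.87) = 8.73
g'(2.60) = 1.61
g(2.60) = 0.66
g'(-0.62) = 50.74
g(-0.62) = 29.93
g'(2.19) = 0.93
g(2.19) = 0.10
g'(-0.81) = 29.65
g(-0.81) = 22.57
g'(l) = (1 - 2*l)*(l - 2)^2*(l + 5)/(l^2 - l)^2 + (l - 2)^2/(l^2 - l) + (l + 5)*(2*l - 4)/(l^2 - l)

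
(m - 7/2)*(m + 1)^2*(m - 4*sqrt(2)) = m^4 - 4*sqrt(2)*m^3 - 3*m^3/2 - 6*m^2 + 6*sqrt(2)*m^2 - 7*m/2 + 24*sqrt(2)*m + 14*sqrt(2)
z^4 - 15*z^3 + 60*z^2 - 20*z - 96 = (z - 8)*(z - 6)*(z - 2)*(z + 1)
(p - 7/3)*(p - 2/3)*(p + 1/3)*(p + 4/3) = p^4 - 4*p^3/3 - 3*p^2 + 34*p/27 + 56/81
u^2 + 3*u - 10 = (u - 2)*(u + 5)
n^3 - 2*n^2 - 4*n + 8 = (n - 2)^2*(n + 2)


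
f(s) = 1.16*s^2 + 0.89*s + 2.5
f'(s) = 2.32*s + 0.89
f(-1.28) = 3.26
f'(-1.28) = -2.08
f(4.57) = 30.79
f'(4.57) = 11.49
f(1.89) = 8.33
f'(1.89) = 5.27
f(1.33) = 5.74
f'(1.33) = 3.98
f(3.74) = 22.05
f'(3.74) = 9.57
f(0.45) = 3.14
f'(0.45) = 1.93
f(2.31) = 10.75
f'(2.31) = 6.25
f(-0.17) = 2.38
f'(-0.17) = 0.50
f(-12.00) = 158.86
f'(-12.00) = -26.95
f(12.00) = 180.22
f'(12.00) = 28.73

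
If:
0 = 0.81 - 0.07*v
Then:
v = 11.57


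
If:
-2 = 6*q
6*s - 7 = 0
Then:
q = -1/3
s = 7/6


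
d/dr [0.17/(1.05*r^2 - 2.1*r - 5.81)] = 0.357*(1 - r)/(-1.05*r^2 + 2.1*r + 5.81)^2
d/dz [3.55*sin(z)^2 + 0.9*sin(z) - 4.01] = (7.1*sin(z) + 0.9)*cos(z)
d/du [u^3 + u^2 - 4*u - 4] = 3*u^2 + 2*u - 4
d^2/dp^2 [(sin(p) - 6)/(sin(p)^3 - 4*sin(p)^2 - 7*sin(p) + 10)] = 2*(-2*sin(p)^6 + 31*sin(p)^5 - 120*sin(p)^4 + 61*sin(p)^3 + 138*sin(p)^2 + 508*sin(p) + 464)/((sin(p) - 5)^3*(sin(p) - 1)^2*(sin(p) + 2)^3)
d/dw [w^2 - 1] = 2*w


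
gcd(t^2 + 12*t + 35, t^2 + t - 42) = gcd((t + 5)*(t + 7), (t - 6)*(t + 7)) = t + 7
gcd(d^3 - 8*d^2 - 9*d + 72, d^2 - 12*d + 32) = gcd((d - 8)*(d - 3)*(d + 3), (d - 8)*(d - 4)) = d - 8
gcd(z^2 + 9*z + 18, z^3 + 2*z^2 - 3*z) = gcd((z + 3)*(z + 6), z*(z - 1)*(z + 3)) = z + 3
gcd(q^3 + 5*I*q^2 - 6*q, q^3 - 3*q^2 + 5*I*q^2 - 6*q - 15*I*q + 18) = q^2 + 5*I*q - 6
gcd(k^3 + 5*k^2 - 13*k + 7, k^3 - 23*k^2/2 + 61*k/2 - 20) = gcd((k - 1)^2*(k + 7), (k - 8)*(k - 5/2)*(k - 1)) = k - 1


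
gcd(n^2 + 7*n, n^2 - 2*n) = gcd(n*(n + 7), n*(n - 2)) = n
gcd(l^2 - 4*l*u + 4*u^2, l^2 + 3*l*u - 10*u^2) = -l + 2*u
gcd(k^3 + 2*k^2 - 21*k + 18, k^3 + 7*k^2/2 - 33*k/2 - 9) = k^2 + 3*k - 18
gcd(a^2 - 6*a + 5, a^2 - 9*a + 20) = a - 5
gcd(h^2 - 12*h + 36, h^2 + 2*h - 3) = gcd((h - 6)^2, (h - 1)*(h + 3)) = 1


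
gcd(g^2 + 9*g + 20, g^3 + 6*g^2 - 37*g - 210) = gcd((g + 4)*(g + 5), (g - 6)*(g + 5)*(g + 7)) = g + 5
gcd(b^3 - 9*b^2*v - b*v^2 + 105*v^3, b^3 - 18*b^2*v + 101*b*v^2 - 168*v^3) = -b + 7*v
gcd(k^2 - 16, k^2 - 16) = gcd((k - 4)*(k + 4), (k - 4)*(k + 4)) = k^2 - 16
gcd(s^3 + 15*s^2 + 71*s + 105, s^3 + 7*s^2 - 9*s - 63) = s^2 + 10*s + 21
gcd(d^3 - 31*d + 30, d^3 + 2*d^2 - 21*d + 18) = d^2 + 5*d - 6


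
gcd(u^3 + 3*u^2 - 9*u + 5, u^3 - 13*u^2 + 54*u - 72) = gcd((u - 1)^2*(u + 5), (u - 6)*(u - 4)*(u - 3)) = 1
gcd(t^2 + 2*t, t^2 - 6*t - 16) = t + 2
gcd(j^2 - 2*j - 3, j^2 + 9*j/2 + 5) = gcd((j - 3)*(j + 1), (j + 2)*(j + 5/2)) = 1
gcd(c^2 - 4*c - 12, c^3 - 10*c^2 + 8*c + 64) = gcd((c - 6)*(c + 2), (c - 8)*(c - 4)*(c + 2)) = c + 2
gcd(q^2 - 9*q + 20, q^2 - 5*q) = q - 5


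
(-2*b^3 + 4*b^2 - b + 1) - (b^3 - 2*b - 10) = -3*b^3 + 4*b^2 + b + 11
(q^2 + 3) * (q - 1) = q^3 - q^2 + 3*q - 3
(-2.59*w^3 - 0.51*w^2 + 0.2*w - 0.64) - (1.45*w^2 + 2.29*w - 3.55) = -2.59*w^3 - 1.96*w^2 - 2.09*w + 2.91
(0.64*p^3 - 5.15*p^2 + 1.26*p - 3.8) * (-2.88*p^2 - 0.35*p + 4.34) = -1.8432*p^5 + 14.608*p^4 + 0.9513*p^3 - 11.848*p^2 + 6.7984*p - 16.492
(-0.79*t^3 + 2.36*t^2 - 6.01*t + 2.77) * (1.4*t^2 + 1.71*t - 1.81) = -1.106*t^5 + 1.9531*t^4 - 2.9485*t^3 - 10.6707*t^2 + 15.6148*t - 5.0137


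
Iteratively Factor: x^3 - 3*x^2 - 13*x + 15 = (x + 3)*(x^2 - 6*x + 5) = (x - 1)*(x + 3)*(x - 5)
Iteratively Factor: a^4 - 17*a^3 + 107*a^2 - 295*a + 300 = (a - 5)*(a^3 - 12*a^2 + 47*a - 60) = (a - 5)*(a - 4)*(a^2 - 8*a + 15) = (a - 5)*(a - 4)*(a - 3)*(a - 5)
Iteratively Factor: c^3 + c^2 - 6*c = (c)*(c^2 + c - 6) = c*(c + 3)*(c - 2)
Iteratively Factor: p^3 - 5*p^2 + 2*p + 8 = (p + 1)*(p^2 - 6*p + 8) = (p - 4)*(p + 1)*(p - 2)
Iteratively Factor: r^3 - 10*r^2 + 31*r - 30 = (r - 3)*(r^2 - 7*r + 10) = (r - 5)*(r - 3)*(r - 2)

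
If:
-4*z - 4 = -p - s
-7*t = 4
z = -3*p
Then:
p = -z/3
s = 13*z/3 + 4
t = -4/7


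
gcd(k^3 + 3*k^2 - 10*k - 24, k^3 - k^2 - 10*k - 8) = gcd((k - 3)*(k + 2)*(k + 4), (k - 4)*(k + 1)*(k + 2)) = k + 2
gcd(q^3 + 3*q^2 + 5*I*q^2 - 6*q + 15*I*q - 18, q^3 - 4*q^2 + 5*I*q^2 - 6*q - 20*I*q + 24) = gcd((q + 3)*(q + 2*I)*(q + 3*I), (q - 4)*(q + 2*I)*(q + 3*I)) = q^2 + 5*I*q - 6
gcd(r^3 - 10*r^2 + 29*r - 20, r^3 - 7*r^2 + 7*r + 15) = r - 5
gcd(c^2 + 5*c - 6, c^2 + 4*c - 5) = c - 1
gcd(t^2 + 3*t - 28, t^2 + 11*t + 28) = t + 7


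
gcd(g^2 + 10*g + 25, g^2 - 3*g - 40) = g + 5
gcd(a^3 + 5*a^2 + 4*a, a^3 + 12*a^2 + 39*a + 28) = a^2 + 5*a + 4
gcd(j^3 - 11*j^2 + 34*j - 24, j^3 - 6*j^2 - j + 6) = j^2 - 7*j + 6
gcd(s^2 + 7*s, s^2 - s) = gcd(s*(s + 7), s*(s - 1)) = s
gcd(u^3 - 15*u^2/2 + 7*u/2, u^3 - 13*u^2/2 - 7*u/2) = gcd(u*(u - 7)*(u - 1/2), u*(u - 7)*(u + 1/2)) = u^2 - 7*u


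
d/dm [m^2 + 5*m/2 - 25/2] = 2*m + 5/2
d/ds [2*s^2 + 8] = 4*s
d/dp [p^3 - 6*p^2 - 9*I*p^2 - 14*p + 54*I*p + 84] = 3*p^2 - 12*p - 18*I*p - 14 + 54*I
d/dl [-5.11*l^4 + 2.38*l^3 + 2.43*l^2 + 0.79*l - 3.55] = -20.44*l^3 + 7.14*l^2 + 4.86*l + 0.79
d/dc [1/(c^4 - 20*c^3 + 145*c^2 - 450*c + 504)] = 2*(-2*c^3 + 30*c^2 - 145*c + 225)/(c^4 - 20*c^3 + 145*c^2 - 450*c + 504)^2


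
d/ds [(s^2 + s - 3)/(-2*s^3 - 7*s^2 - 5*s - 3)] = 2*(s^4 + 2*s^3 - 8*s^2 - 24*s - 9)/(4*s^6 + 28*s^5 + 69*s^4 + 82*s^3 + 67*s^2 + 30*s + 9)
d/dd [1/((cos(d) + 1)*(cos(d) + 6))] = (2*cos(d) + 7)*sin(d)/((cos(d) + 1)^2*(cos(d) + 6)^2)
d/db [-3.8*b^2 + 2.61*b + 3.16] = 2.61 - 7.6*b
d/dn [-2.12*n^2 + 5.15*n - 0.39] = 5.15 - 4.24*n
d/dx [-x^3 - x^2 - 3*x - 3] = -3*x^2 - 2*x - 3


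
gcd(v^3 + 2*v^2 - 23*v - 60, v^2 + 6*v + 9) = v + 3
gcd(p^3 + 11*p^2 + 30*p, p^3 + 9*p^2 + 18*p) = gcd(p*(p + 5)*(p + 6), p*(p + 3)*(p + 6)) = p^2 + 6*p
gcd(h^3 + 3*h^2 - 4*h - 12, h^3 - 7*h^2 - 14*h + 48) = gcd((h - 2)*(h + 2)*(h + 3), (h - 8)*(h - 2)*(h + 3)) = h^2 + h - 6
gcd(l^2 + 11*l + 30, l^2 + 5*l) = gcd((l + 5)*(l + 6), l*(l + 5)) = l + 5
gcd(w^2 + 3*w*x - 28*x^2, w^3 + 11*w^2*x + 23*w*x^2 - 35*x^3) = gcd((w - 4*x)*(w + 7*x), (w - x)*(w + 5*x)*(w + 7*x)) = w + 7*x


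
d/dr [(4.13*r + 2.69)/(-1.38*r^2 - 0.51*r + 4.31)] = (5.6994*r^2 + 7.4244*r + 19.1722)/(1.9044*r^4 + 1.4076*r^3 - 11.6355*r^2 - 4.3962*r + 18.5761)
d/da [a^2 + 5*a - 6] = 2*a + 5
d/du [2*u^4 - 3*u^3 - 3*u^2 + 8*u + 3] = 8*u^3 - 9*u^2 - 6*u + 8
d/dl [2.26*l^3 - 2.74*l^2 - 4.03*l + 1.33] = 6.78*l^2 - 5.48*l - 4.03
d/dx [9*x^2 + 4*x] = 18*x + 4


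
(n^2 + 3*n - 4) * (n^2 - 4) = n^4 + 3*n^3 - 8*n^2 - 12*n + 16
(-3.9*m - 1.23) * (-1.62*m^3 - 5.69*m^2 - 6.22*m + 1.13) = 6.318*m^4 + 24.1836*m^3 + 31.2567*m^2 + 3.2436*m - 1.3899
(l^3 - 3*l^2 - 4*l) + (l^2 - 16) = l^3 - 2*l^2 - 4*l - 16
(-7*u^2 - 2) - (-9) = 7 - 7*u^2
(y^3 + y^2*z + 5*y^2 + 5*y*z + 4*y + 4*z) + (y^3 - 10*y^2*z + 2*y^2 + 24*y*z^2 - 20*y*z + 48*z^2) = 2*y^3 - 9*y^2*z + 7*y^2 + 24*y*z^2 - 15*y*z + 4*y + 48*z^2 + 4*z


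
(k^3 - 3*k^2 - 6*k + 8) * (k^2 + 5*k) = k^5 + 2*k^4 - 21*k^3 - 22*k^2 + 40*k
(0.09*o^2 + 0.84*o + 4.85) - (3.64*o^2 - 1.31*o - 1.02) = -3.55*o^2 + 2.15*o + 5.87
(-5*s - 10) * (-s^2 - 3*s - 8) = 5*s^3 + 25*s^2 + 70*s + 80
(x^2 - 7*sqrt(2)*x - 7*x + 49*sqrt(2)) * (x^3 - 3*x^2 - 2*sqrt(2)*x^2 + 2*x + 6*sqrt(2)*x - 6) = x^5 - 9*sqrt(2)*x^4 - 10*x^4 + 51*x^3 + 90*sqrt(2)*x^3 - 300*x^2 - 203*sqrt(2)*x^2 + 140*sqrt(2)*x + 630*x - 294*sqrt(2)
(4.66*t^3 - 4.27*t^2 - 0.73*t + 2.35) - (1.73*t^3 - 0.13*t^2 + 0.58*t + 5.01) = 2.93*t^3 - 4.14*t^2 - 1.31*t - 2.66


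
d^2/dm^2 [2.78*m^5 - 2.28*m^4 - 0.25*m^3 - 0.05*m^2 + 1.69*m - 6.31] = 55.6*m^3 - 27.36*m^2 - 1.5*m - 0.1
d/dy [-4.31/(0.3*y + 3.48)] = 1.293/(0.3*y + 3.48)^2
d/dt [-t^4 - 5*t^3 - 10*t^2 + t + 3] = -4*t^3 - 15*t^2 - 20*t + 1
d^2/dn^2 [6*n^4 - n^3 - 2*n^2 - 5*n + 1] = 72*n^2 - 6*n - 4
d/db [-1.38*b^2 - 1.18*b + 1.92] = -2.76*b - 1.18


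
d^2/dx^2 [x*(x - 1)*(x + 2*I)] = 6*x - 2 + 4*I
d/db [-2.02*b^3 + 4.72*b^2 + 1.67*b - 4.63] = -6.06*b^2 + 9.44*b + 1.67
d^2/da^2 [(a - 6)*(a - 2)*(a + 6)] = 6*a - 4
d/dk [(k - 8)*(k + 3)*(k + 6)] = 3*k^2 + 2*k - 54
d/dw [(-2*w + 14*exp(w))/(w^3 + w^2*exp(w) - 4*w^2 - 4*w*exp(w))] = 2*(w*(7*exp(w) - 1)*(w^2 + w*exp(w) - 4*w - 4*exp(w)) - (w - 7*exp(w))*(-w^2*exp(w) - 3*w^2 + 2*w*exp(w) + 8*w + 4*exp(w)))/(w^2*(w^2 + w*exp(w) - 4*w - 4*exp(w))^2)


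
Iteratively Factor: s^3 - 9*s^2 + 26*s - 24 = (s - 2)*(s^2 - 7*s + 12) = (s - 4)*(s - 2)*(s - 3)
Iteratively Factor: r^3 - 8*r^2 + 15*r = (r - 3)*(r^2 - 5*r) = r*(r - 3)*(r - 5)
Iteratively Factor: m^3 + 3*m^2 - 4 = (m + 2)*(m^2 + m - 2) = (m + 2)^2*(m - 1)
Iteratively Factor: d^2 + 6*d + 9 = (d + 3)*(d + 3)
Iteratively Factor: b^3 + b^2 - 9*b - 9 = (b + 1)*(b^2 - 9) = (b + 1)*(b + 3)*(b - 3)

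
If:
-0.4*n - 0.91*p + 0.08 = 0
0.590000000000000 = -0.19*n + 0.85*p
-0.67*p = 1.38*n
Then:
No Solution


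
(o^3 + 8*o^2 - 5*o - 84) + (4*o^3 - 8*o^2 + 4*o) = 5*o^3 - o - 84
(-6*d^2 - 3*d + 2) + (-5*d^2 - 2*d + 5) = -11*d^2 - 5*d + 7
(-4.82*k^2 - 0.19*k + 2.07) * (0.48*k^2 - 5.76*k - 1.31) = -2.3136*k^4 + 27.672*k^3 + 8.4022*k^2 - 11.6743*k - 2.7117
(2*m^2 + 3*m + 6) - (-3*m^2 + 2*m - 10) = 5*m^2 + m + 16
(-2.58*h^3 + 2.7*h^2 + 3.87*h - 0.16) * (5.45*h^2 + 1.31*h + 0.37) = -14.061*h^5 + 11.3352*h^4 + 23.6739*h^3 + 5.1967*h^2 + 1.2223*h - 0.0592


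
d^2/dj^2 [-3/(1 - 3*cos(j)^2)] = 18*(-6*sin(j)^4 + 5*sin(j)^2 + 2)/(3*cos(j)^2 - 1)^3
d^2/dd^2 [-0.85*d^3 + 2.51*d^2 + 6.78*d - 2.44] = 5.02 - 5.1*d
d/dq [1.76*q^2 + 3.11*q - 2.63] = 3.52*q + 3.11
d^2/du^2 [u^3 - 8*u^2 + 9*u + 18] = 6*u - 16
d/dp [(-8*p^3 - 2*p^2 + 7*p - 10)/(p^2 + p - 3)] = (-8*p^4 - 16*p^3 + 63*p^2 + 32*p - 11)/(p^4 + 2*p^3 - 5*p^2 - 6*p + 9)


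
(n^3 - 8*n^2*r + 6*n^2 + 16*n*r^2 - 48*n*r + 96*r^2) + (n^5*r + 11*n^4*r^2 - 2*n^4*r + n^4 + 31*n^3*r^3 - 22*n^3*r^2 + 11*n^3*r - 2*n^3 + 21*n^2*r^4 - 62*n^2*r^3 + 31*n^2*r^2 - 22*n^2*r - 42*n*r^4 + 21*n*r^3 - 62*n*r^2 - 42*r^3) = n^5*r + 11*n^4*r^2 - 2*n^4*r + n^4 + 31*n^3*r^3 - 22*n^3*r^2 + 11*n^3*r - n^3 + 21*n^2*r^4 - 62*n^2*r^3 + 31*n^2*r^2 - 30*n^2*r + 6*n^2 - 42*n*r^4 + 21*n*r^3 - 46*n*r^2 - 48*n*r - 42*r^3 + 96*r^2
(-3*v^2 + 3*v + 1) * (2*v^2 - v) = -6*v^4 + 9*v^3 - v^2 - v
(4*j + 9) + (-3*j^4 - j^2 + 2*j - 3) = -3*j^4 - j^2 + 6*j + 6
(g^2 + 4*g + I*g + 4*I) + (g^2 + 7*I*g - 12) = 2*g^2 + 4*g + 8*I*g - 12 + 4*I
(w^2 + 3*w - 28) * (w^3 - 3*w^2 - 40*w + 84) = w^5 - 77*w^3 + 48*w^2 + 1372*w - 2352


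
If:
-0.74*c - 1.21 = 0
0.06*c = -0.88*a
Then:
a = 0.11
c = -1.64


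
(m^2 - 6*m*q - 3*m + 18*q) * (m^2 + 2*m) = m^4 - 6*m^3*q - m^3 + 6*m^2*q - 6*m^2 + 36*m*q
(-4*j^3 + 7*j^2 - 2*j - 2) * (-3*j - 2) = 12*j^4 - 13*j^3 - 8*j^2 + 10*j + 4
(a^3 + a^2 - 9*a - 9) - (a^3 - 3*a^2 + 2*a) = 4*a^2 - 11*a - 9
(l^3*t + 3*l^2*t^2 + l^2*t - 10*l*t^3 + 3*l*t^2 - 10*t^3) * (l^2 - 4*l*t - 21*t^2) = l^5*t - l^4*t^2 + l^4*t - 43*l^3*t^3 - l^3*t^2 - 23*l^2*t^4 - 43*l^2*t^3 + 210*l*t^5 - 23*l*t^4 + 210*t^5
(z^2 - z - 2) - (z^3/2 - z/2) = -z^3/2 + z^2 - z/2 - 2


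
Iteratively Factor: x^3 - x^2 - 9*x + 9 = (x - 3)*(x^2 + 2*x - 3) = (x - 3)*(x - 1)*(x + 3)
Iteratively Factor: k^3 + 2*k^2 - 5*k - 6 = (k + 3)*(k^2 - k - 2) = (k - 2)*(k + 3)*(k + 1)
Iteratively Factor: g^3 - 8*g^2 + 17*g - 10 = (g - 1)*(g^2 - 7*g + 10) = (g - 2)*(g - 1)*(g - 5)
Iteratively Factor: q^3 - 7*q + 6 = (q - 1)*(q^2 + q - 6) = (q - 2)*(q - 1)*(q + 3)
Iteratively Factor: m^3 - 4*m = (m - 2)*(m^2 + 2*m) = (m - 2)*(m + 2)*(m)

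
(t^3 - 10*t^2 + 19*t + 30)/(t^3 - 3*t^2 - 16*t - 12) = (t - 5)/(t + 2)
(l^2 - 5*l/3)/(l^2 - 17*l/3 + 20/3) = l/(l - 4)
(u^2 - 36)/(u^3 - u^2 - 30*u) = (u + 6)/(u*(u + 5))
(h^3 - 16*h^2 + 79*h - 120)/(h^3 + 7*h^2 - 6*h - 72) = (h^2 - 13*h + 40)/(h^2 + 10*h + 24)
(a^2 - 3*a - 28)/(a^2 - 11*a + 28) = (a + 4)/(a - 4)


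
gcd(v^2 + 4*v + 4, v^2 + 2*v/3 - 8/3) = v + 2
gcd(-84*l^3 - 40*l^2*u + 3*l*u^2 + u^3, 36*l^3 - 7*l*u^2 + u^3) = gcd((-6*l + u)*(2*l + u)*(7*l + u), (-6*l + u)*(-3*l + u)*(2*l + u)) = -12*l^2 - 4*l*u + u^2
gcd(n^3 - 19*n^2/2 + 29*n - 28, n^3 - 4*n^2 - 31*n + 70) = n - 2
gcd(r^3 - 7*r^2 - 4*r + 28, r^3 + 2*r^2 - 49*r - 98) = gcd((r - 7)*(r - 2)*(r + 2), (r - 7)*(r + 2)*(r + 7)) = r^2 - 5*r - 14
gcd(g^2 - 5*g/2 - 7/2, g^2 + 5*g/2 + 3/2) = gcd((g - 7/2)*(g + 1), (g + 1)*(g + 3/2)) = g + 1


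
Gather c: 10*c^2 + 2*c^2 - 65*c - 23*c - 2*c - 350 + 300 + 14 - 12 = 12*c^2 - 90*c - 48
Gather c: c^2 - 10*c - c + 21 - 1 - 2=c^2 - 11*c + 18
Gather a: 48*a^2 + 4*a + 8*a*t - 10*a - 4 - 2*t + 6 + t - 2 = 48*a^2 + a*(8*t - 6) - t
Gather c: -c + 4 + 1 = 5 - c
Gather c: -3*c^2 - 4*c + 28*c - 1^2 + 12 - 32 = -3*c^2 + 24*c - 21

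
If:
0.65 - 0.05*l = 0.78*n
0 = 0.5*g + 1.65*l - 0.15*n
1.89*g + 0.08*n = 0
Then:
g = -0.04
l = 0.09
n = 0.83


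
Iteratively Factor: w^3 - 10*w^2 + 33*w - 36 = (w - 3)*(w^2 - 7*w + 12) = (w - 4)*(w - 3)*(w - 3)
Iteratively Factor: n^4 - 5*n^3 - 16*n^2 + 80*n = (n - 4)*(n^3 - n^2 - 20*n) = (n - 4)*(n + 4)*(n^2 - 5*n) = n*(n - 4)*(n + 4)*(n - 5)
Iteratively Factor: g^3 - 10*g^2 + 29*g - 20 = (g - 5)*(g^2 - 5*g + 4) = (g - 5)*(g - 1)*(g - 4)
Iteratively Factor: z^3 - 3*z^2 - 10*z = (z)*(z^2 - 3*z - 10) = z*(z - 5)*(z + 2)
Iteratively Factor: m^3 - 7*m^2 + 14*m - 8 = (m - 1)*(m^2 - 6*m + 8) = (m - 2)*(m - 1)*(m - 4)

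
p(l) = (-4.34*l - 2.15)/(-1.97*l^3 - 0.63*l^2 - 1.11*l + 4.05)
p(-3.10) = 0.19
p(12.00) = 0.02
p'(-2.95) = 0.11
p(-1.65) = 0.38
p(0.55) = -1.55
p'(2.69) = -0.27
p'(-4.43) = 0.04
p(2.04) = 0.63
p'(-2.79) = 0.12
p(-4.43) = 0.10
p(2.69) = 0.33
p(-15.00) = 0.01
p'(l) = (-4.34*l - 2.15)*(5.91*l^2 + 1.26*l + 1.11)/(-1.97*l^3 - 0.63*l^2 - 1.11*l + 4.05)^2 - 4.34/(-1.97*l^3 - 0.63*l^2 - 1.11*l + 4.05)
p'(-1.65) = 0.11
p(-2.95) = 0.20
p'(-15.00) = 0.00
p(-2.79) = 0.22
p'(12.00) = -0.00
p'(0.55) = -3.39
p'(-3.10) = 0.10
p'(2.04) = -0.76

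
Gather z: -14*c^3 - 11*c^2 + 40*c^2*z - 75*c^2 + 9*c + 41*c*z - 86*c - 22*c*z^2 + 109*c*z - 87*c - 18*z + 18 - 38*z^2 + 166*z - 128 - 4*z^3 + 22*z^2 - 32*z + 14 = -14*c^3 - 86*c^2 - 164*c - 4*z^3 + z^2*(-22*c - 16) + z*(40*c^2 + 150*c + 116) - 96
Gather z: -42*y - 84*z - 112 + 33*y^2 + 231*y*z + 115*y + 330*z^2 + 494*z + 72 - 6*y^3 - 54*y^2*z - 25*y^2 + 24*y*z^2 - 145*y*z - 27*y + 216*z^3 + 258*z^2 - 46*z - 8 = -6*y^3 + 8*y^2 + 46*y + 216*z^3 + z^2*(24*y + 588) + z*(-54*y^2 + 86*y + 364) - 48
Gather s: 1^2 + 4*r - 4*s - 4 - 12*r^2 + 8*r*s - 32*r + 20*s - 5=-12*r^2 - 28*r + s*(8*r + 16) - 8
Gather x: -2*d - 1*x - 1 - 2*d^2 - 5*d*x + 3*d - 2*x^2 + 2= -2*d^2 + d - 2*x^2 + x*(-5*d - 1) + 1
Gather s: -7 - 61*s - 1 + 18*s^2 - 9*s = 18*s^2 - 70*s - 8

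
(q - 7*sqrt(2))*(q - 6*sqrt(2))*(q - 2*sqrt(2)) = q^3 - 15*sqrt(2)*q^2 + 136*q - 168*sqrt(2)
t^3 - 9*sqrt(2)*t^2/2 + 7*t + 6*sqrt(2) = (t - 3*sqrt(2))*(t - 2*sqrt(2))*(t + sqrt(2)/2)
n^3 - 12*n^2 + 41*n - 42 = (n - 7)*(n - 3)*(n - 2)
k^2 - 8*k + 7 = (k - 7)*(k - 1)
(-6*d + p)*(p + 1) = -6*d*p - 6*d + p^2 + p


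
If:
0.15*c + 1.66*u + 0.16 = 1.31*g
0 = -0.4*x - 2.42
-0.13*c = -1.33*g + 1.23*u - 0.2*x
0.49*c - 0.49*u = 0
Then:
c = 2.19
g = 3.15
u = 2.19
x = -6.05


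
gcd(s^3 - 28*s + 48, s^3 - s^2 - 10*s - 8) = s - 4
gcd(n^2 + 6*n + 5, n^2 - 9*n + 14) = 1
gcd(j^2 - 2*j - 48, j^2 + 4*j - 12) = j + 6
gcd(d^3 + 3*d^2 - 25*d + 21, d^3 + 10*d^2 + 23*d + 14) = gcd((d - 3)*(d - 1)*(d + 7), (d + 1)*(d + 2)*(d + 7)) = d + 7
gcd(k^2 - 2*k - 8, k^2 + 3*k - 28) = k - 4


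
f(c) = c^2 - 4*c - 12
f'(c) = 2*c - 4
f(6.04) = 0.32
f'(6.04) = 8.08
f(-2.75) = 6.56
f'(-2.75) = -9.50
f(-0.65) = -8.98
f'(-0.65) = -5.30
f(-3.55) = 14.80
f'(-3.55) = -11.10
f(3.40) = -14.04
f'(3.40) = 2.80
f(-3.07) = 9.70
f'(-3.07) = -10.14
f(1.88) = -15.99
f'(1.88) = -0.24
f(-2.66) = 5.72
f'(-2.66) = -9.32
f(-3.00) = 9.00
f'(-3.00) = -10.00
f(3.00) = -15.00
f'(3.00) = 2.00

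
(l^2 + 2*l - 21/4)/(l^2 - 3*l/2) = (l + 7/2)/l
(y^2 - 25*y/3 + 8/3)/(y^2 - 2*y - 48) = (y - 1/3)/(y + 6)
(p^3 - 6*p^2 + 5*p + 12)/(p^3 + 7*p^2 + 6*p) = (p^2 - 7*p + 12)/(p*(p + 6))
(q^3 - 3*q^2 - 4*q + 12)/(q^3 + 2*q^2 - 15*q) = (q^2 - 4)/(q*(q + 5))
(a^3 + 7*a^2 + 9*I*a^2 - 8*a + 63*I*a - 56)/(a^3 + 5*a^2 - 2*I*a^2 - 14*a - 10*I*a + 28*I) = (a^2 + 9*I*a - 8)/(a^2 - 2*a*(1 + I) + 4*I)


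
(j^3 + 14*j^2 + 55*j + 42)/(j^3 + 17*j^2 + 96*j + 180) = (j^2 + 8*j + 7)/(j^2 + 11*j + 30)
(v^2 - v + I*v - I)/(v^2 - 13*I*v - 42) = (-v^2 + v - I*v + I)/(-v^2 + 13*I*v + 42)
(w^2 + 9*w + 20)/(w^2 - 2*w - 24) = (w + 5)/(w - 6)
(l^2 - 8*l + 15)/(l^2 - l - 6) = (l - 5)/(l + 2)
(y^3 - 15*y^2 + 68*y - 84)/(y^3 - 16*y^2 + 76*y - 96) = (y - 7)/(y - 8)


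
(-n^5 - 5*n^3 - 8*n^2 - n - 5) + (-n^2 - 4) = -n^5 - 5*n^3 - 9*n^2 - n - 9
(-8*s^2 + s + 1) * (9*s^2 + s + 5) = -72*s^4 + s^3 - 30*s^2 + 6*s + 5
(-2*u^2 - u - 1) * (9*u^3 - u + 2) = -18*u^5 - 9*u^4 - 7*u^3 - 3*u^2 - u - 2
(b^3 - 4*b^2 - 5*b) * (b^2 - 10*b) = b^5 - 14*b^4 + 35*b^3 + 50*b^2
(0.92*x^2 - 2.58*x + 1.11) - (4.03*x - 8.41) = 0.92*x^2 - 6.61*x + 9.52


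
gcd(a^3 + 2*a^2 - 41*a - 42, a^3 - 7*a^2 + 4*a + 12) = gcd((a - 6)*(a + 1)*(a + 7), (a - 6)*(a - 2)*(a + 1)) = a^2 - 5*a - 6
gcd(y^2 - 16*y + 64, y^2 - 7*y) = 1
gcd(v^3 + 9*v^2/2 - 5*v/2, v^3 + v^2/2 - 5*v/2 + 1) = v - 1/2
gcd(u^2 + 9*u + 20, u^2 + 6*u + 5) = u + 5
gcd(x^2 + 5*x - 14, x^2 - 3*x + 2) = x - 2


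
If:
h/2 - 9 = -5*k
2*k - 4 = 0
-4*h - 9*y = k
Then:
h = -2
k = 2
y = 2/3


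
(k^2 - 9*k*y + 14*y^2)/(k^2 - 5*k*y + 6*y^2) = (-k + 7*y)/(-k + 3*y)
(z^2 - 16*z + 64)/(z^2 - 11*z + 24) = (z - 8)/(z - 3)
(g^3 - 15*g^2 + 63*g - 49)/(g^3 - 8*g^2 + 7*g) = (g - 7)/g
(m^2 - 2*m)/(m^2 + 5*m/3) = 3*(m - 2)/(3*m + 5)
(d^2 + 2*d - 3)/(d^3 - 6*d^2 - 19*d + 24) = 1/(d - 8)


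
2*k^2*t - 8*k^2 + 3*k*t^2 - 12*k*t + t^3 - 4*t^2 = (k + t)*(2*k + t)*(t - 4)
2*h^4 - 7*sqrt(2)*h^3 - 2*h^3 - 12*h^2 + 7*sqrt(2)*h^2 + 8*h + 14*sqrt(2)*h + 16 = (h - 2)*(h - 4*sqrt(2))*(sqrt(2)*h + 1)*(sqrt(2)*h + sqrt(2))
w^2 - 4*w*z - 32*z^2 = (w - 8*z)*(w + 4*z)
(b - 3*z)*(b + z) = b^2 - 2*b*z - 3*z^2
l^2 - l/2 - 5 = (l - 5/2)*(l + 2)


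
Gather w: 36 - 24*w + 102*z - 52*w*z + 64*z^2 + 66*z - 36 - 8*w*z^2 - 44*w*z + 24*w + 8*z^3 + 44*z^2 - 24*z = w*(-8*z^2 - 96*z) + 8*z^3 + 108*z^2 + 144*z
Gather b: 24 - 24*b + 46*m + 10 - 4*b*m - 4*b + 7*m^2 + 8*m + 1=b*(-4*m - 28) + 7*m^2 + 54*m + 35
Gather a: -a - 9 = -a - 9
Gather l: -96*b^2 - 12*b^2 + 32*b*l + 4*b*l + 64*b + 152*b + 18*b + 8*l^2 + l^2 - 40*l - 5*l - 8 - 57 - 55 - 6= -108*b^2 + 234*b + 9*l^2 + l*(36*b - 45) - 126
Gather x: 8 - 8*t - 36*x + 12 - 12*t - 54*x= -20*t - 90*x + 20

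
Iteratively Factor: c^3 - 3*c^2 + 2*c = (c - 2)*(c^2 - c) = c*(c - 2)*(c - 1)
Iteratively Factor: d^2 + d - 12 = (d + 4)*(d - 3)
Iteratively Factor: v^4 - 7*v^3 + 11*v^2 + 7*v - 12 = (v + 1)*(v^3 - 8*v^2 + 19*v - 12) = (v - 1)*(v + 1)*(v^2 - 7*v + 12) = (v - 3)*(v - 1)*(v + 1)*(v - 4)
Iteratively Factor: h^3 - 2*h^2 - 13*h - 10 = (h - 5)*(h^2 + 3*h + 2) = (h - 5)*(h + 2)*(h + 1)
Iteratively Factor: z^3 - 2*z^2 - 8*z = (z)*(z^2 - 2*z - 8) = z*(z - 4)*(z + 2)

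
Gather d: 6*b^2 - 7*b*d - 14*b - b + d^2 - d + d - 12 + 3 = 6*b^2 - 7*b*d - 15*b + d^2 - 9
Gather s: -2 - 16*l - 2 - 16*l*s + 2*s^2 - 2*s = -16*l + 2*s^2 + s*(-16*l - 2) - 4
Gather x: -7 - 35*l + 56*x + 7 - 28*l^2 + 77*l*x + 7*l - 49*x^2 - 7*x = -28*l^2 - 28*l - 49*x^2 + x*(77*l + 49)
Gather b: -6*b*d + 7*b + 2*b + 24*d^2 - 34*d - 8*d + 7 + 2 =b*(9 - 6*d) + 24*d^2 - 42*d + 9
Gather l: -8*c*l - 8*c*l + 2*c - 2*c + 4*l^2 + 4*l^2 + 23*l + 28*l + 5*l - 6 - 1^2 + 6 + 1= 8*l^2 + l*(56 - 16*c)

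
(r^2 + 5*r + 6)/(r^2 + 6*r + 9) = (r + 2)/(r + 3)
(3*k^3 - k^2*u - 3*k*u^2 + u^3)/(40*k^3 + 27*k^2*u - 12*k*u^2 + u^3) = (3*k^2 - 4*k*u + u^2)/(40*k^2 - 13*k*u + u^2)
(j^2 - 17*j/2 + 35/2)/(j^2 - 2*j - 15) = (j - 7/2)/(j + 3)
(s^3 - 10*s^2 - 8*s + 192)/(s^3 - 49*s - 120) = (s^2 - 2*s - 24)/(s^2 + 8*s + 15)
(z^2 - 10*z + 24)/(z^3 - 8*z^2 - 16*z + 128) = (z - 6)/(z^2 - 4*z - 32)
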